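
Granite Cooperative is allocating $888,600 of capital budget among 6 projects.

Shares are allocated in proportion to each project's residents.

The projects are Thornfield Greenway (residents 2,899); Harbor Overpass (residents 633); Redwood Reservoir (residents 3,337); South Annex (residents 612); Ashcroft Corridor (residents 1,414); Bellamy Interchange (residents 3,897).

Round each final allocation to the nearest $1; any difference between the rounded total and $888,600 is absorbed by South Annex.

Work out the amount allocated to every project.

Combined residents = 12,792.
Unrounded shares: Thornfield Greenway 2,899/12,792 × $888,600 = 201,379.88; Harbor Overpass 633/12,792 × $888,600 = 43,971.53; Redwood Reservoir 3,337/12,792 × $888,600 = 231,805.68; South Annex 612/12,792 × $888,600 = 42,512.76; Ashcroft Corridor 1,414/12,792 × $888,600 = 98,223.92; Bellamy Interchange 3,897/12,792 × $888,600 = 270,706.24.
After rounding ($1): Thornfield Greenway $201,380; Harbor Overpass $43,972; Redwood Reservoir $231,806; South Annex $42,513; Ashcroft Corridor $98,224; Bellamy Interchange $270,706. Sum = $888,601.
Difference $888,600 − $888,601 = −$1 applied to South Annex: South Annex becomes $42,512.

Thornfield Greenway: $201,380 · Harbor Overpass: $43,972 · Redwood Reservoir: $231,806 · South Annex: $42,512 · Ashcroft Corridor: $98,224 · Bellamy Interchange: $270,706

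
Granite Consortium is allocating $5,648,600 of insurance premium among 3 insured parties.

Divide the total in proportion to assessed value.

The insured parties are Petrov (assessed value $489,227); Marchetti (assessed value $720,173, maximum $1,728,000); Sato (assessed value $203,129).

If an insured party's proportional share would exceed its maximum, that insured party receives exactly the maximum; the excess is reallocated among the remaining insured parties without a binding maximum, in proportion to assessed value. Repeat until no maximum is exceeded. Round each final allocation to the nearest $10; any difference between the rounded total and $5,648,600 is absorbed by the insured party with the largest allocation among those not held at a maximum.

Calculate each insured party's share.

Sum of assessed value: 1,412,529.
Proportional shares (ignoring caps): Petrov 1,956,382.94; Marchetti 2,879,919.07; Sato 812,297.99.
Held at cap: Marchetti ($1,728,000); balance $3,920,600 reallocated over remaining assessed value 692,356.
Redistributed shares: Petrov 2,770,342.68 → $2,770,340; Sato 1,150,257.32 → $1,150,260.

Petrov: $2,770,340; Marchetti: $1,728,000; Sato: $1,150,260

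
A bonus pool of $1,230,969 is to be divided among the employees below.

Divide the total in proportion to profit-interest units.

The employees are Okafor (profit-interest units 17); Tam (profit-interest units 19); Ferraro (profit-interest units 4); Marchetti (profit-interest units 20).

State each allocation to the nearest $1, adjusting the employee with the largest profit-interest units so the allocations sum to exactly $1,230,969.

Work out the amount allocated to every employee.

Sum of profit-interest units: 17 + 19 + 4 + 20 = 60.
Unrounded shares: Okafor 348,774.55; Tam 389,806.85; Ferraro 82,064.60; Marchetti 410,323.00.
At nearest $1: Okafor $348,775; Tam $389,807; Ferraro $82,065; Marchetti $410,323. Sum = $1,230,970.
Difference $1,230,969 − $1,230,970 = −$1 applied to largest profit-interest units (Marchetti): Marchetti becomes $410,322.

Okafor: $348,775; Tam: $389,807; Ferraro: $82,065; Marchetti: $410,322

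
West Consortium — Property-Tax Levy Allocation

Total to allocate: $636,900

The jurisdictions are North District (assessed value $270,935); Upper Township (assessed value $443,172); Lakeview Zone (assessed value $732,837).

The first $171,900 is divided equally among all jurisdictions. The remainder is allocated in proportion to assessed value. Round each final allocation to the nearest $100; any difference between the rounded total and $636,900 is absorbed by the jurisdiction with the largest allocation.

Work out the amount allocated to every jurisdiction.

$171,900 shared equally gives $57,300 per jurisdiction.
Remainder $465,000 by assessed value (total 1,446,944): North District 87,069.56 → $87,100; Upper Township 142,420.84 → $142,400; Lakeview Zone 235,509.60 → $235,500.
Totals: North District $57,300 + $87,100 = $144,400; Upper Township $57,300 + $142,400 = $199,700; Lakeview Zone $57,300 + $235,500 = $292,800.

North District: $144,400 | Upper Township: $199,700 | Lakeview Zone: $292,800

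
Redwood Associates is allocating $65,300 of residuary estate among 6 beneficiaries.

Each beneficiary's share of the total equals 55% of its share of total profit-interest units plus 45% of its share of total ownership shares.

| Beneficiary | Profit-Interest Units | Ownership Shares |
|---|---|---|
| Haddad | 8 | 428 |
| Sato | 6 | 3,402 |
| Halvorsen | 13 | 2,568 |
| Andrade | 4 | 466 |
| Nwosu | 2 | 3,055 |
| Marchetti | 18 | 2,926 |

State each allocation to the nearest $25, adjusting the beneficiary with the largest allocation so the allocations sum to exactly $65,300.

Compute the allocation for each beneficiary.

Profit-interest units total 51; ownership shares total 12,845.
Blended shares (55% profit-interest units + 45% ownership shares): Haddad 0.1013; Sato 0.1839; Halvorsen 0.2302; Andrade 0.0595; Nwosu 0.1286; Marchetti 0.2966.
Raw shares: Haddad 6,612.84; Sato 12,007.92; Halvorsen 15,029.52; Andrade 3,882.91; Nwosu 8,397.23; Marchetti 19,369.58.
After rounding ($25): Haddad $6,625; Sato $12,000; Halvorsen $15,025; Andrade $3,875; Nwosu $8,400; Marchetti $19,375. Sum = $65,300.
Rounded total matches; no reconciliation needed.

Haddad: $6,625 · Sato: $12,000 · Halvorsen: $15,025 · Andrade: $3,875 · Nwosu: $8,400 · Marchetti: $19,375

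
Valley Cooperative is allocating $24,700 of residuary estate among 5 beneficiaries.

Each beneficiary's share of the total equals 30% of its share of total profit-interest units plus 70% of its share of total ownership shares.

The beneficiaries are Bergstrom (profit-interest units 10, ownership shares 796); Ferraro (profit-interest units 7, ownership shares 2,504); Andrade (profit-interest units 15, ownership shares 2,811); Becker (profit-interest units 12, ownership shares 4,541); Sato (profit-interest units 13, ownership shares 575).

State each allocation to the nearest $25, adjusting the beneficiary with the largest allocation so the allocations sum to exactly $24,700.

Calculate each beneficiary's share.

Profit-interest units total 57; ownership shares total 11,227.
Combined weights (30% profit-interest units + 70% ownership shares): Bergstrom 0.1023; Ferraro 0.1930; Andrade 0.2542; Becker 0.3463; Sato 0.1043.
Unrounded shares: Bergstrom 2,525.87; Ferraro 4,766.25; Andrade 6,279.05; Becker 8,553.31; Sato 2,575.52.
At nearest $25: Bergstrom $2,525; Ferraro $4,775; Andrade $6,275; Becker $8,550; Sato $2,575. Sum = $24,700.
Sum already equals the total — no adjustment.

Bergstrom: $2,525 · Ferraro: $4,775 · Andrade: $6,275 · Becker: $8,550 · Sato: $2,575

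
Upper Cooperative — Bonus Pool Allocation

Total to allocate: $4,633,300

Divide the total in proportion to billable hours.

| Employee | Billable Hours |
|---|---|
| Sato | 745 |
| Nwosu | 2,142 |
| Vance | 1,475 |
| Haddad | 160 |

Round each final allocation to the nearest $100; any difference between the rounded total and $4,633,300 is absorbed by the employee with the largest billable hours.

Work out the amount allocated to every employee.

Sato: $763,300 · Nwosu: $2,194,800 · Vance: $1,511,300 · Haddad: $163,900

Sum of billable hours: 4,522.
Pro-rata amounts: Sato 745/4,522 × $4,633,300 = 763,336.69; Nwosu 2,142/4,522 × $4,633,300 = 2,194,721.05; Vance 1,475/4,522 × $4,633,300 = 1,511,304.18; Haddad 160/4,522 × $4,633,300 = 163,938.08.
At nearest $100: Sato $763,300; Nwosu $2,194,700; Vance $1,511,300; Haddad $163,900. Sum = $4,633,200.
Difference $4,633,300 − $4,633,200 = +$100 applied to largest billable hours (Nwosu): Nwosu becomes $2,194,800.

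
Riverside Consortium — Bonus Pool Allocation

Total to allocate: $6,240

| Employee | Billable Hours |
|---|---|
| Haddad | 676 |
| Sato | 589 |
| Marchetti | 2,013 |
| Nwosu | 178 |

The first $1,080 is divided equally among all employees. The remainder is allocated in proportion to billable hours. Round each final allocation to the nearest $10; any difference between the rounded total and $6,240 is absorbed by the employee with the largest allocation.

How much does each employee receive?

$1,080 shared equally gives $270 per employee.
Remainder $5,160 by billable hours (total 3,456): Haddad 1,009.31 → $1,010; Sato 879.41 → $880; Marchetti 3,005.52 → $3,010; Nwosu 265.76 → $270.
Rounding difference −$10 on remainder applied to Marchetti.
Totals: Haddad $270 + $1,010 = $1,280; Sato $270 + $880 = $1,150; Marchetti $270 + $3,000 = $3,270; Nwosu $270 + $270 = $540.

Haddad: $1,280; Sato: $1,150; Marchetti: $3,270; Nwosu: $540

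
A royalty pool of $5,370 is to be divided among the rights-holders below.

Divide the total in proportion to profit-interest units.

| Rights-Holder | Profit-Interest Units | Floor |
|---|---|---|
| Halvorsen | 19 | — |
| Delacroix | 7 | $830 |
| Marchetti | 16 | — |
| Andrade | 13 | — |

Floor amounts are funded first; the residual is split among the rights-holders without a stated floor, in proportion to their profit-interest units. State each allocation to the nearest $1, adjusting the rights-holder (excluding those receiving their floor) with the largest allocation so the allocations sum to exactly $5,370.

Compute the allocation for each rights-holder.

Halvorsen: $1,797 · Delacroix: $830 · Marchetti: $1,513 · Andrade: $1,230

Fund the minimums — Delacroix $830. Residual $4,540.
Residual split over remaining profit-interest units 48: Halvorsen 1,797.08 → $1,797; Marchetti 1,513.33 → $1,513; Andrade 1,229.58 → $1,230.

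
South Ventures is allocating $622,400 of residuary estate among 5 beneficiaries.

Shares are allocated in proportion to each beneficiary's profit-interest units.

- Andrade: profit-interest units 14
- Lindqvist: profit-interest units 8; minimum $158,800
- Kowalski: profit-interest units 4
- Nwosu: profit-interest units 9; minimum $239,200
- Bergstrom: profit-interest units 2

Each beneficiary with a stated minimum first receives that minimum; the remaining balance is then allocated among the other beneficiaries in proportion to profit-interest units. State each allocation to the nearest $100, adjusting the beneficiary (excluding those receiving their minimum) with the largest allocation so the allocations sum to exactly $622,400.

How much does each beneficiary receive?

Guaranteed amounts: Lindqvist $158,800; Nwosu $239,200. Remaining pool $224,400.
Remaining pool split over remaining profit-interest units 20: Andrade 157,080.00 → $157,100; Kowalski 44,880.00 → $44,900; Bergstrom 22,440.00 → $22,400.

Andrade: $157,100 · Lindqvist: $158,800 · Kowalski: $44,900 · Nwosu: $239,200 · Bergstrom: $22,400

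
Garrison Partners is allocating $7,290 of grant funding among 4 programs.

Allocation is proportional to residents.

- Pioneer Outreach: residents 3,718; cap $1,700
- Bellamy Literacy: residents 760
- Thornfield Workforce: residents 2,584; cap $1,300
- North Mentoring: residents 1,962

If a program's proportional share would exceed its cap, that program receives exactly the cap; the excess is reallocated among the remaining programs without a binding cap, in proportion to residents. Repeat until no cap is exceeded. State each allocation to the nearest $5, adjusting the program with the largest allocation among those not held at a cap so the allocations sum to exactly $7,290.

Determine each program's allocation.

Sum of residents: 9,024.
Unconstrained shares: Pioneer Outreach 3,003.57; Bellamy Literacy 613.96; Thornfield Workforce 2,087.47; North Mentoring 1,584.99.
Held at cap: Pioneer Outreach ($1,700), Thornfield Workforce ($1,300); remaining pool $4,290 reallocated over remaining residents 2,722.
Redistributed shares: Bellamy Literacy 1,197.80 → $1,200; North Mentoring 3,092.20 → $3,090.

Pioneer Outreach: $1,700 | Bellamy Literacy: $1,200 | Thornfield Workforce: $1,300 | North Mentoring: $3,090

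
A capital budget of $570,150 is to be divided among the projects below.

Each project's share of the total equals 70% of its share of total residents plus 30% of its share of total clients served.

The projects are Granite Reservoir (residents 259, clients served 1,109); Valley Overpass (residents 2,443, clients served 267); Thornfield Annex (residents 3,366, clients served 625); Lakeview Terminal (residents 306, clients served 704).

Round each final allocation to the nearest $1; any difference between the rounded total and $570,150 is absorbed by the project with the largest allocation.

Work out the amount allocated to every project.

Granite Reservoir: $86,342 · Valley Overpass: $169,850 · Thornfield Annex: $250,282 · Lakeview Terminal: $63,676

Totals — residents 6,374, clients served 2,705.
Composite weights (70% residents + 30% clients served): Granite Reservoir 0.1514; Valley Overpass 0.2979; Thornfield Annex 0.4390; Lakeview Terminal 0.1117.
Unrounded shares: Granite Reservoir 86,342.45; Valley Overpass 169,850.48; Thornfield Annex 250,281.06; Lakeview Terminal 63,676.01.
Rounded to nearest $1: Granite Reservoir $86,342; Valley Overpass $169,850; Thornfield Annex $250,281; Lakeview Terminal $63,676. Sum = $570,149.
Difference $570,150 − $570,149 = +$1 applied to largest allocation (Thornfield Annex): Thornfield Annex becomes $250,282.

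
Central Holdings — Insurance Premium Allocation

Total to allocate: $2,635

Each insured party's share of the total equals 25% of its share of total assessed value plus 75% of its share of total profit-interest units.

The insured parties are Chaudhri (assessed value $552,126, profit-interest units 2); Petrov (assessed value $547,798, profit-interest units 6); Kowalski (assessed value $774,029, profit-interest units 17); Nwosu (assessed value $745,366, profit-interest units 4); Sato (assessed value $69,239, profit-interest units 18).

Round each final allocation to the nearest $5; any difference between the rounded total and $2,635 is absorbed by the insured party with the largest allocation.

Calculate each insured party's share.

Assessed value total 2,688,558; profit-interest units total 47.
Composite weights (25% assessed value + 75% profit-interest units): Chaudhri 0.0833; Petrov 0.1467; Kowalski 0.3433; Nwosu 0.1331; Sato 0.2937.
Raw shares: Chaudhri 219.38; Petrov 386.51; Kowalski 904.47; Nwosu 350.82; Sato 773.83.
Rounded to nearest $5: Chaudhri $220; Petrov $385; Kowalski $905; Nwosu $350; Sato $775. Sum = $2,635.
No rounding difference to absorb.

Chaudhri: $220 · Petrov: $385 · Kowalski: $905 · Nwosu: $350 · Sato: $775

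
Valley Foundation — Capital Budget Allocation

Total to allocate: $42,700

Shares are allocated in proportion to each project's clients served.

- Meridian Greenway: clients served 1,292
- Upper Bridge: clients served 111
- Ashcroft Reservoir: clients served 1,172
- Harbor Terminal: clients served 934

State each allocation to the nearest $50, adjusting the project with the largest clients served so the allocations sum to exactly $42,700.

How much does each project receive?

Meridian Greenway: $15,750 | Upper Bridge: $1,350 | Ashcroft Reservoir: $14,250 | Harbor Terminal: $11,350

Sum of clients served: 3,509.
Raw shares: Meridian Greenway 1,292/3,509 × $42,700 = 15,721.97; Upper Bridge 111/3,509 × $42,700 = 1,350.73; Ashcroft Reservoir 1,172/3,509 × $42,700 = 14,261.73; Harbor Terminal 934/3,509 × $42,700 = 11,365.57.
Rounded to nearest $50: Meridian Greenway $15,700; Upper Bridge $1,350; Ashcroft Reservoir $14,250; Harbor Terminal $11,350. Sum = $42,650.
Difference $42,700 − $42,650 = +$50 applied to largest clients served (Meridian Greenway): Meridian Greenway becomes $15,750.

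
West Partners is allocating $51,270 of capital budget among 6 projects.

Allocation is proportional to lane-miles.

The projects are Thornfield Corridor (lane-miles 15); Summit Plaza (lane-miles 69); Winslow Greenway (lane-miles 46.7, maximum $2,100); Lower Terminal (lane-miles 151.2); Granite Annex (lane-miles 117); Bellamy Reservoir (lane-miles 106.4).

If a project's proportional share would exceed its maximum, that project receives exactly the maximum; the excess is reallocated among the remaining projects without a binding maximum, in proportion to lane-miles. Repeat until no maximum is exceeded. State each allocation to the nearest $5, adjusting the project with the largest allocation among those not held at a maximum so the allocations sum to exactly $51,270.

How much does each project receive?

Sum of lane-miles: 505.3.
Unconstrained shares: Thornfield Corridor 1,521.97; Summit Plaza 7,001.05; Winslow Greenway 4,738.39; Lower Terminal 15,341.43; Granite Annex 11,871.34; Bellamy Reservoir 10,795.82.
Cap binds for Winslow Greenway ($2,100); residual $49,170 reallocated over remaining lane-miles 458.6.
Redistributed shares: Thornfield Corridor 1,608.26 → $1,610; Summit Plaza 7,398.02 → $7,400; Lower Terminal 16,211.30 → $16,210; Granite Annex 12,544.46 → $12,545; Bellamy Reservoir 11,407.95 → $11,410.
Rounding difference −$5 applied to Lower Terminal → $16,205.

Thornfield Corridor: $1,610; Summit Plaza: $7,400; Winslow Greenway: $2,100; Lower Terminal: $16,205; Granite Annex: $12,545; Bellamy Reservoir: $11,410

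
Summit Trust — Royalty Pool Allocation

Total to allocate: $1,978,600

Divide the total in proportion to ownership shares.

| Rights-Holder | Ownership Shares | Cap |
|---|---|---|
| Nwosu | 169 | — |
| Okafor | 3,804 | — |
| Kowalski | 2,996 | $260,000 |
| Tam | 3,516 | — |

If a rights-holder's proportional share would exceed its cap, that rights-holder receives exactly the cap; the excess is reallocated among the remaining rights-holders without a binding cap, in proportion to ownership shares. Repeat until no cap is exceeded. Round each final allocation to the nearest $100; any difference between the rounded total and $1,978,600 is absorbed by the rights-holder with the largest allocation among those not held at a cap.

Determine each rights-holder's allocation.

Nwosu: $38,800; Okafor: $872,900; Kowalski: $260,000; Tam: $806,900

Sum of ownership shares: 10,485.
Proportional shares (ignoring caps): Nwosu 31,891.60; Okafor 717,844.01; Kowalski 565,368.20; Tam 663,496.19.
Cap binds for Kowalski ($260,000); balance $1,718,600 reallocated over remaining ownership shares 7,489.
Redistributed shares: Nwosu 38,782.67 → $38,800; Okafor 872,954.25 → $873,000; Tam 806,863.08 → $806,900.
Rounding difference −$100 applied to Okafor → $872,900.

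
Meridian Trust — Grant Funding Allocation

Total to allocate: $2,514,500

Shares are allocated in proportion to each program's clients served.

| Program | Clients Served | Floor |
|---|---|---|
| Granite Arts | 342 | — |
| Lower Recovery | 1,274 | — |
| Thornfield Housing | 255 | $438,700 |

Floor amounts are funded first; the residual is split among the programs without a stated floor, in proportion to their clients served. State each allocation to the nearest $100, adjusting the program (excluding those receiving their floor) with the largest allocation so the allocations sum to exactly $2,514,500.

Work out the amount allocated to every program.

Minimums first: Thornfield Housing $438,700. Balance $2,075,800.
Balance split over remaining clients served 1,616: Granite Arts 439,309.16 → $439,300; Lower Recovery 1,636,490.84 → $1,636,500.

Granite Arts: $439,300; Lower Recovery: $1,636,500; Thornfield Housing: $438,700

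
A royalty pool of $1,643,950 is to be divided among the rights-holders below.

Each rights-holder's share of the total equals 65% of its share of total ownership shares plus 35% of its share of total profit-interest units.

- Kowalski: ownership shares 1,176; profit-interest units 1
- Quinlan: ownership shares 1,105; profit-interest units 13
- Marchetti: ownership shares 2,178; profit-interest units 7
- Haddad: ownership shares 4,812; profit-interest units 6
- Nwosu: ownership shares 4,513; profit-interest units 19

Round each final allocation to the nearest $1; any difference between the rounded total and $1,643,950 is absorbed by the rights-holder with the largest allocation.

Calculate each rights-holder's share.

Kowalski: $103,675 · Quinlan: $248,270 · Marchetti: $256,402 · Haddad: $448,087 · Nwosu: $587,516

Totals — ownership shares 13,784, profit-interest units 46.
Composite weights (65% ownership shares + 35% profit-interest units): Kowalski 0.0631; Quinlan 0.1510; Marchetti 0.1560; Haddad 0.2726; Nwosu 0.3574.
Proportional shares: Kowalski 103,674.55; Quinlan 248,270.25; Marchetti 256,401.79; Haddad 448,087.24; Nwosu 587,516.17.
After rounding ($1): Kowalski $103,675; Quinlan $248,270; Marchetti $256,402; Haddad $448,087; Nwosu $587,516. Sum = $1,643,950.
Rounded total matches; no reconciliation needed.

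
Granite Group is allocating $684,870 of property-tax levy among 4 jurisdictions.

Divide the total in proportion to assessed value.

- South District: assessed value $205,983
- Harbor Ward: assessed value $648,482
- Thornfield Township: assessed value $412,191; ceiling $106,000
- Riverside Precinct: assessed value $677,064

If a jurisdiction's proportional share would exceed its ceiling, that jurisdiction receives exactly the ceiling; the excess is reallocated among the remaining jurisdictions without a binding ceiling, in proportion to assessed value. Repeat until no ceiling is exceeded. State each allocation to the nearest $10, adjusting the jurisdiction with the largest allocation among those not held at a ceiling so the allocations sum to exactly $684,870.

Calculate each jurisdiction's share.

Total assessed value = 1,943,720.
Proportional shares (ignoring caps): South District 72,578.14; Harbor Ward 228,492.72; Thornfield Township 145,235.55; Riverside Precinct 238,563.59.
Capped: Thornfield Township ($106,000); residual $578,870 reallocated over remaining assessed value 1,531,529.
Redistributed shares: South District 77,855.12 → $77,860; Harbor Ward 245,105.89 → $245,110; Riverside Precinct 255,908.99 → $255,910.
Rounding difference −$10 applied to Riverside Precinct → $255,900.

South District: $77,860 · Harbor Ward: $245,110 · Thornfield Township: $106,000 · Riverside Precinct: $255,900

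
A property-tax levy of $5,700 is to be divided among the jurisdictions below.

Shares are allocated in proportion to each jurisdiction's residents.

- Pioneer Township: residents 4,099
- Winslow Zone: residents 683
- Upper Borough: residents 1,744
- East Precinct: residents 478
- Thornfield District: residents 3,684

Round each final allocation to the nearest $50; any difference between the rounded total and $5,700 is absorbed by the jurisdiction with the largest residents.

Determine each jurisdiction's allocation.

Pioneer Township: $2,200 | Winslow Zone: $350 | Upper Borough: $950 | East Precinct: $250 | Thornfield District: $1,950

Total residents = 4,099 + 683 + 1,744 + 478 + 3,684 = 10,688.
Raw shares: Pioneer Township 2,186.03; Winslow Zone 364.25; Upper Borough 930.09; East Precinct 254.92; Thornfield District 1,964.71.
At nearest $50: Pioneer Township $2,200; Winslow Zone $350; Upper Borough $950; East Precinct $250; Thornfield District $1,950. Sum = $5,700.
Sum already equals the total — no adjustment.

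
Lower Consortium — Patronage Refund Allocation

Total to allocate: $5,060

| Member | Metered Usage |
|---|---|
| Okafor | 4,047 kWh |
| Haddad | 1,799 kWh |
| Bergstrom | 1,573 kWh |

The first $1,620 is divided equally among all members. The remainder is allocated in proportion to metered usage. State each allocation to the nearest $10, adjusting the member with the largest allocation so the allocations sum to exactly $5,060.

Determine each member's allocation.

Okafor: $2,420 | Haddad: $1,370 | Bergstrom: $1,270

First tranche $1,620 split equally: $540 each.
Remainder $3,440 by metered usage (total 7,419): Okafor 1,876.49 → $1,880; Haddad 834.15 → $830; Bergstrom 729.36 → $730.
Totals: Okafor $540 + $1,880 = $2,420; Haddad $540 + $830 = $1,370; Bergstrom $540 + $730 = $1,270.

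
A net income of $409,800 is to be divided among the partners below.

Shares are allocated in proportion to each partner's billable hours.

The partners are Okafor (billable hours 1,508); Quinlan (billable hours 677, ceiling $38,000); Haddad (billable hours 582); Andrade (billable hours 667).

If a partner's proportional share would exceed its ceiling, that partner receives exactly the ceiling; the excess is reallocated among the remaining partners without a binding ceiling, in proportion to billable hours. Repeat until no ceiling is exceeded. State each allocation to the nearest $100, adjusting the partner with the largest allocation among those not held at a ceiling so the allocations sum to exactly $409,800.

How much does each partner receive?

Okafor: $203,400; Quinlan: $38,000; Haddad: $78,500; Andrade: $89,900

Combined billable hours = 3,434.
Pro-rata shares before constraints: Okafor 179,958.77; Quinlan 80,790.51; Haddad 69,453.58; Andrade 79,597.15.
Held at cap: Quinlan ($38,000); balance $371,800 reallocated over remaining billable hours 2,757.
Shares after redistribution: Okafor 203,363.95 → $203,400; Haddad 78,486.62 → $78,500; Andrade 89,949.44 → $89,900.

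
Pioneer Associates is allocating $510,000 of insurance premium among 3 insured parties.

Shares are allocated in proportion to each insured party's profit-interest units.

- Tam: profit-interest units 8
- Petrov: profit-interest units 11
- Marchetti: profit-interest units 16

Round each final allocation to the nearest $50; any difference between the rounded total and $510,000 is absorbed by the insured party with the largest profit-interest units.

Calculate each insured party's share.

Profit-interest units total: 8 + 11 + 16 = 35.
Raw shares: Tam 116,571.43; Petrov 160,285.71; Marchetti 233,142.86.
Rounded to nearest $50: Tam $116,550; Petrov $160,300; Marchetti $233,150. Sum = $510,000.
No rounding difference to absorb.

Tam: $116,550 · Petrov: $160,300 · Marchetti: $233,150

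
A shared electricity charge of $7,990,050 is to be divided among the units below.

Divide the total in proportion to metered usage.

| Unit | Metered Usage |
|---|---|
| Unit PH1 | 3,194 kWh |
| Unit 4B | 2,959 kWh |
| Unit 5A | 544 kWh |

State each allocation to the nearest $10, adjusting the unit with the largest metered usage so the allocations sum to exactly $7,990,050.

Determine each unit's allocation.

Unit PH1: $3,810,700; Unit 4B: $3,530,320; Unit 5A: $649,030

Sum of metered usage: 3,194 + 2,959 + 544 = 6,697.
Pro-rata amounts: Unit PH1 3,810,694.30; Unit 4B 3,530,320.73; Unit 5A 649,034.97.
At nearest $10: Unit PH1 $3,810,690; Unit 4B $3,530,320; Unit 5A $649,030. Sum = $7,990,040.
Difference $7,990,050 − $7,990,040 = +$10 applied to largest metered usage (Unit PH1): Unit PH1 becomes $3,810,700.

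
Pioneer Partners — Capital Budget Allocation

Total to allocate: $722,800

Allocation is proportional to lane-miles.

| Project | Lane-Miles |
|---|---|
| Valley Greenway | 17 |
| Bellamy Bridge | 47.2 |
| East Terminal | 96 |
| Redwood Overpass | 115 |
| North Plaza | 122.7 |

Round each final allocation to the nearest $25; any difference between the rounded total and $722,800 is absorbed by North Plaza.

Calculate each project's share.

Combined lane-miles = 397.9.
Pro-rata amounts: Valley Greenway 17/397.9 × $722,800 = 30,881.13; Bellamy Bridge 47.2/397.9 × $722,800 = 85,740.54; East Terminal 96/397.9 × $722,800 = 174,387.53; Redwood Overpass 115/397.9 × $722,800 = 208,901.73; North Plaza 122.7/397.9 × $722,800 = 222,889.07.
After rounding ($25): Valley Greenway $30,875; Bellamy Bridge $85,750; East Terminal $174,400; Redwood Overpass $208,900; North Plaza $222,900. Sum = $722,825.
Difference $722,800 − $722,825 = −$25 applied to North Plaza: North Plaza becomes $222,875.

Valley Greenway: $30,875; Bellamy Bridge: $85,750; East Terminal: $174,400; Redwood Overpass: $208,900; North Plaza: $222,875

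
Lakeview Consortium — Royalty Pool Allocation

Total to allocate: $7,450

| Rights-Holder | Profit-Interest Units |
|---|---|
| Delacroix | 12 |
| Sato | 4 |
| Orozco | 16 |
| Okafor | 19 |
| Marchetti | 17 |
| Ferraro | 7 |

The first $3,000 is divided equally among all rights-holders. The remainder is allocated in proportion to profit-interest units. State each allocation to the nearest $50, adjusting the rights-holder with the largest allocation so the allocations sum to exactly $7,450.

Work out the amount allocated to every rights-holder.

Delacroix: $1,200 | Sato: $750 | Orozco: $1,450 | Okafor: $1,650 | Marchetti: $1,500 | Ferraro: $900

$3,000 shared equally gives $500 per rights-holder.
Remainder $4,450 by profit-interest units (total 75): Delacroix 712.00 → $700; Sato 237.33 → $250; Orozco 949.33 → $950; Okafor 1,127.33 → $1,150; Marchetti 1,008.67 → $1,000; Ferraro 415.33 → $400.
Totals: Delacroix $500 + $700 = $1,200; Sato $500 + $250 = $750; Orozco $500 + $950 = $1,450; Okafor $500 + $1,150 = $1,650; Marchetti $500 + $1,000 = $1,500; Ferraro $500 + $400 = $900.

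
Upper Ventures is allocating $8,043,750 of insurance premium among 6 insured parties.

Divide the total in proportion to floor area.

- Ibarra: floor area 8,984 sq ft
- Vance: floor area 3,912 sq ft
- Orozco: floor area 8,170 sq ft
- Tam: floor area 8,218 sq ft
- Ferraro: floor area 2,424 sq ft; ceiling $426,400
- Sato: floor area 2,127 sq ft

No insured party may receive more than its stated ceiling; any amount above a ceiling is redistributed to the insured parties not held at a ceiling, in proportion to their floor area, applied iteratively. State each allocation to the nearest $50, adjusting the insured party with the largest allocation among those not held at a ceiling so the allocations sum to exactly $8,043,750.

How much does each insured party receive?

Total floor area = 33,835.
Unconstrained shares: Ibarra 2,135,807.60; Vance 930,017.73; Orozco 1,942,291.64; Tam 1,953,702.90; Ferraro 576,268.66; Sato 505,661.48.
Held at cap: Ferraro ($426,400); balance $7,617,350 reallocated over remaining floor area 31,411.
Remaining shares: Ibarra 2,178,672.20 → $2,178,650; Vance 948,682.73 → $948,700; Orozco 1,981,272.47 → $1,981,250; Tam 1,992,912.75 → $1,992,900; Sato 515,809.86 → $515,800.
Rounding difference +$50 applied to Ibarra → $2,178,700.

Ibarra: $2,178,700 · Vance: $948,700 · Orozco: $1,981,250 · Tam: $1,992,900 · Ferraro: $426,400 · Sato: $515,800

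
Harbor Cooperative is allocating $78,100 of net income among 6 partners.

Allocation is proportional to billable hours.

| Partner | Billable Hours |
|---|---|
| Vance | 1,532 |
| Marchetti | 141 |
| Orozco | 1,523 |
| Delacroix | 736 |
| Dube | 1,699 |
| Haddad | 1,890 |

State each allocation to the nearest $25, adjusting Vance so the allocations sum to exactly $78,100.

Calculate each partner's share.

Vance: $15,875 | Marchetti: $1,475 | Orozco: $15,825 | Delacroix: $7,650 | Dube: $17,650 | Haddad: $19,625

Combined billable hours = 7,521.
Proportional shares: Vance 1,532/7,521 × $78,100 = 15,908.68; Marchetti 141/7,521 × $78,100 = 1,464.18; Orozco 1,523/7,521 × $78,100 = 15,815.22; Delacroix 736/7,521 × $78,100 = 7,642.81; Dube 1,699/7,521 × $78,100 = 17,642.85; Haddad 1,890/7,521 × $78,100 = 19,626.25.
At nearest $25: Vance $15,900; Marchetti $1,475; Orozco $15,825; Delacroix $7,650; Dube $17,650; Haddad $19,625. Sum = $78,125.
Difference $78,100 − $78,125 = −$25 applied to Vance: Vance becomes $15,875.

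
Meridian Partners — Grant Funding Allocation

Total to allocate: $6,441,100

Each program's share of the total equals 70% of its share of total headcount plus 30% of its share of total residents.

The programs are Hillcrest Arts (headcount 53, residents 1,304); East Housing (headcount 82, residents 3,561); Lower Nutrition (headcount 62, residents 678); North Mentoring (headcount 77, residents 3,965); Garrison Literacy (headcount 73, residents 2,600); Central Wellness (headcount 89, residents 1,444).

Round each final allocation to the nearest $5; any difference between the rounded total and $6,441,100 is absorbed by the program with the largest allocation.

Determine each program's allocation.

Totals — headcount 436, residents 13,552.
Combined weights (70% headcount + 30% residents): Hillcrest Arts 0.1140; East Housing 0.2105; Lower Nutrition 0.1146; North Mentoring 0.2114; Garrison Literacy 0.1748; Central Wellness 0.1749.
Unrounded shares: Hillcrest Arts 734,017.01; East Housing 1,355,729.61; Lower Nutrition 737,828.90; North Mentoring 1,361,628.42; Garrison Literacy 1,125,633.21; Central Wellness 1,126,262.85.
At nearest $5: Hillcrest Arts $734,015; East Housing $1,355,730; Lower Nutrition $737,830; North Mentoring $1,361,630; Garrison Literacy $1,125,635; Central Wellness $1,126,265. Sum = $6,441,105.
Difference $6,441,100 − $6,441,105 = −$5 applied to largest allocation (North Mentoring): North Mentoring becomes $1,361,625.

Hillcrest Arts: $734,015; East Housing: $1,355,730; Lower Nutrition: $737,830; North Mentoring: $1,361,625; Garrison Literacy: $1,125,635; Central Wellness: $1,126,265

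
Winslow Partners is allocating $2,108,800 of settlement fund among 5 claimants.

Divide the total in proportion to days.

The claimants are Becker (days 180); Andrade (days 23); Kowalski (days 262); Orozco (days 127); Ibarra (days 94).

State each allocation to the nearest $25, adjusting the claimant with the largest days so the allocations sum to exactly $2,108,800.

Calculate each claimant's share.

Becker: $553,325; Andrade: $70,700; Kowalski: $805,425; Orozco: $390,400; Ibarra: $288,950

Sum of days: 686.
Pro-rata amounts: Becker 180/686 × $2,108,800 = 553,329.45; Andrade 23/686 × $2,108,800 = 70,703.21; Kowalski 262/686 × $2,108,800 = 805,401.75; Orozco 127/686 × $2,108,800 = 390,404.66; Ibarra 94/686 × $2,108,800 = 288,960.93.
After rounding ($25): Becker $553,325; Andrade $70,700; Kowalski $805,400; Orozco $390,400; Ibarra $288,950. Sum = $2,108,775.
Difference $2,108,800 − $2,108,775 = +$25 applied to largest days (Kowalski): Kowalski becomes $805,425.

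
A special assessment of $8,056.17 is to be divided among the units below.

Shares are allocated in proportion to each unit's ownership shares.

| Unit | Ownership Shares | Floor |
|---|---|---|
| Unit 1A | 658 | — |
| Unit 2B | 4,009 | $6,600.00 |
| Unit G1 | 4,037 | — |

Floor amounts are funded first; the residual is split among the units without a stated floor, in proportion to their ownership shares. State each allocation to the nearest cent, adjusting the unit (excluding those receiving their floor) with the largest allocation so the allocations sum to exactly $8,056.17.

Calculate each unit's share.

Fund the minimums — Unit 2B $6,600.00. Remaining pool $1,456.17.
Remaining pool split over remaining ownership shares 4,695: Unit 1A 204.0809 → $204.08; Unit G1 1,252.0891 → $1,252.09.

Unit 1A: $204.08 · Unit 2B: $6,600.00 · Unit G1: $1,252.09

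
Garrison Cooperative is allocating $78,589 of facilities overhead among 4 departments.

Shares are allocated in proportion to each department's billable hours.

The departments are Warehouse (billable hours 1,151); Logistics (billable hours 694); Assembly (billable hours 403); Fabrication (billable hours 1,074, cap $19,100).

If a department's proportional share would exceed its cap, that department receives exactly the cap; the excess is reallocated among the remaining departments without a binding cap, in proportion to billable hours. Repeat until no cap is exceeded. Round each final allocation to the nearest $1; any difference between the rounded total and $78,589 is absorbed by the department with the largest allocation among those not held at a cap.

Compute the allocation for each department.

Total billable hours = 3,322.
Pro-rata shares before constraints: Warehouse 27,229.36; Logistics 16,418.05; Assembly 9,533.83; Fabrication 25,407.76.
Capped: Fabrication ($19,100); residual $59,489 reallocated over remaining billable hours 2,248.
Remaining shares: Warehouse 30,459.00 → $30,459; Logistics 18,365.38 → $18,365; Assembly 10,664.62 → $10,665.

Warehouse: $30,459 · Logistics: $18,365 · Assembly: $10,665 · Fabrication: $19,100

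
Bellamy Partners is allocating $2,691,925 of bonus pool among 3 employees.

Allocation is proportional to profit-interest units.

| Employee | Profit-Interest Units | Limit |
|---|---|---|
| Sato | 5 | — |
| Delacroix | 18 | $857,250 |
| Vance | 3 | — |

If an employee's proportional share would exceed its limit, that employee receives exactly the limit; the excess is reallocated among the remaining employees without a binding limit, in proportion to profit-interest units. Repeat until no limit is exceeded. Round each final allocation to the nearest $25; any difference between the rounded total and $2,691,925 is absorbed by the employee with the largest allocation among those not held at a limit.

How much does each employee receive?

Sato: $1,146,675; Delacroix: $857,250; Vance: $688,000

Profit-interest units total: 26.
Proportional shares (ignoring caps): Sato 517,677.88; Delacroix 1,863,640.38; Vance 310,606.73.
Held at cap: Delacroix ($857,250); balance $1,834,675 reallocated over remaining profit-interest units 8.
Redistributed shares: Sato 1,146,671.88 → $1,146,675; Vance 688,003.12 → $688,000.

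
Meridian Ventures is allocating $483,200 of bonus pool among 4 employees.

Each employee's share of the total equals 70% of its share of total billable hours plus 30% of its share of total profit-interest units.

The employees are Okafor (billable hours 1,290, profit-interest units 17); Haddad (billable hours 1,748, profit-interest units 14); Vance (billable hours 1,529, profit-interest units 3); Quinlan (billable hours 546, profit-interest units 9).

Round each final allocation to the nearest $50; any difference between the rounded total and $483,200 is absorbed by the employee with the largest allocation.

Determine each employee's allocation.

Totals — billable hours 5,113, profit-interest units 43.
Blended shares (70% billable hours + 30% profit-interest units): Okafor 0.2952; Haddad 0.3370; Vance 0.2303; Quinlan 0.1375.
Unrounded shares: Okafor 142,647.06; Haddad 162,831.62; Vance 111,261.34; Quinlan 66,459.97.
After rounding ($50): Okafor $142,650; Haddad $162,850; Vance $111,250; Quinlan $66,450. Sum = $483,200.
Sum already equals the total — no adjustment.

Okafor: $142,650 | Haddad: $162,850 | Vance: $111,250 | Quinlan: $66,450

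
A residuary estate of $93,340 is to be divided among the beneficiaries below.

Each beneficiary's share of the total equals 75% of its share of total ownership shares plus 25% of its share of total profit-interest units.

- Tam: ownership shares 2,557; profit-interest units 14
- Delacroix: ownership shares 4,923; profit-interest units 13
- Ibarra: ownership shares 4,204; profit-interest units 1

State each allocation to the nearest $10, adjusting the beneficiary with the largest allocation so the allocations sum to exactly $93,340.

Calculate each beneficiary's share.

Totals — ownership shares 11,684, profit-interest units 28.
Combined weights (75% ownership shares + 25% profit-interest units): Tam 0.2891; Delacroix 0.4321; Ibarra 0.2788.
Raw shares: Tam 26,987.83; Delacroix 40,330.39; Ibarra 26,021.77.
Rounded to nearest $10: Tam $26,990; Delacroix $40,330; Ibarra $26,020. Sum = $93,340.
No rounding difference to absorb.

Tam: $26,990; Delacroix: $40,330; Ibarra: $26,020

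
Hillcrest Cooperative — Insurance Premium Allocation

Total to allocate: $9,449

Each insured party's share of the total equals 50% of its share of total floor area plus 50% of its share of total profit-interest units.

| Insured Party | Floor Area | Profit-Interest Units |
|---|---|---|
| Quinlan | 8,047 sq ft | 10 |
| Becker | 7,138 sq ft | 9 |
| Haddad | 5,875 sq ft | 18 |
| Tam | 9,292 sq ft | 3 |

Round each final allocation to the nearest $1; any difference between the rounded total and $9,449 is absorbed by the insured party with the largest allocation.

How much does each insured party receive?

Floor area total 30,352; profit-interest units total 40.
Blended shares (50% floor area + 50% profit-interest units): Quinlan 0.2576; Becker 0.2301; Haddad 0.3218; Tam 0.1906.
Raw shares: Quinlan 2,433.70; Becker 2,174.09; Haddad 3,040.51; Tam 1,800.70.
Rounded to nearest $1: Quinlan $2,434; Becker $2,174; Haddad $3,041; Tam $1,801. Sum = $9,450.
Difference $9,449 − $9,450 = −$1 applied to largest allocation (Haddad): Haddad becomes $3,040.

Quinlan: $2,434; Becker: $2,174; Haddad: $3,040; Tam: $1,801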